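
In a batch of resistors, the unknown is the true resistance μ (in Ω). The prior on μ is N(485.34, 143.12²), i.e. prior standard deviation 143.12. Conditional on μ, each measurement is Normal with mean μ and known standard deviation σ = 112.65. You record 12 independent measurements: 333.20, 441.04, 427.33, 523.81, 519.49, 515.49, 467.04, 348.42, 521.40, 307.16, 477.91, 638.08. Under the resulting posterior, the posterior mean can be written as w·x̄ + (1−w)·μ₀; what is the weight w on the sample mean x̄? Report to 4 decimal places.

For Normal data with known variance σ², a Normal(μ₀, σ₀²) prior on μ is conjugate. Posterior precision = 1/σ₀² + n/σ²; posterior mean is the precision-weighted average of μ₀ and x̄.
σ₀² = 143.12² = 20483.3344, σ² = 112.65² = 12690.0225. Prior precision 1/σ₀² = 1/20483.3344; data precision n/σ² = 12/12690.0225.
w = (n/σ²)/(1/σ₀² + n/σ²) = n·σ₀²/(σ² + n·σ₀²) = 12·20483.3344/(12690.0225 + 12·20483.3344) = 245800.0128/258490.0353 = 0.9509.

0.9509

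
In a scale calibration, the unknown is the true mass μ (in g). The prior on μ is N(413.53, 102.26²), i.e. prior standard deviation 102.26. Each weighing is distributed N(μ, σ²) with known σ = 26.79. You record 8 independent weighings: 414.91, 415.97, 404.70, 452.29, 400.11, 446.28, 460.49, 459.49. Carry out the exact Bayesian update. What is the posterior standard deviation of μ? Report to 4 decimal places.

For Normal data with known variance σ², a Normal(μ₀, σ₀²) prior on μ is conjugate. Posterior precision = 1/σ₀² + n/σ²; posterior mean is the precision-weighted average of μ₀ and x̄.
σ₀² = 102.26² = 10457.1076, σ² = 26.79² = 717.7041; σ² + n·σ₀² = 717.7041 + 8·10457.1076 = 84374.5649.
Posterior precision = 1/σ₀² + n/σ² = 1/10457.1076 + 8/717.7041 = (σ² + n·σ₀²)/(σ₀²σ²) = 84374.5649/(10457.1076·717.7041); posterior variance σₙ² = σ₀²σ²/(σ² + n·σ₀²) = 10457.1076·717.7041/84374.5649 = 88.949899.
Posterior SD = √σₙ² = √(10457.1076·717.7041/84374.5649) = 9.4313.

9.4313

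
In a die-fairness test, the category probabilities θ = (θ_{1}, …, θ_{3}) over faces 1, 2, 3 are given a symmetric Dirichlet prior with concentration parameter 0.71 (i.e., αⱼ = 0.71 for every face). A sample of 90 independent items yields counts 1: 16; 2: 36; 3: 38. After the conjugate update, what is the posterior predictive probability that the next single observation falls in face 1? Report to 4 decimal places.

The Dirichlet prior is conjugate to the Multinomial likelihood: each posterior αⱼ = prior αⱼ + observed count nⱼ.
Posterior concentration: (16.71, 36.71, 38.71), total = 92.13.
P(next = 1 | data) = α_{1}/Σα = 0.1814.

0.1814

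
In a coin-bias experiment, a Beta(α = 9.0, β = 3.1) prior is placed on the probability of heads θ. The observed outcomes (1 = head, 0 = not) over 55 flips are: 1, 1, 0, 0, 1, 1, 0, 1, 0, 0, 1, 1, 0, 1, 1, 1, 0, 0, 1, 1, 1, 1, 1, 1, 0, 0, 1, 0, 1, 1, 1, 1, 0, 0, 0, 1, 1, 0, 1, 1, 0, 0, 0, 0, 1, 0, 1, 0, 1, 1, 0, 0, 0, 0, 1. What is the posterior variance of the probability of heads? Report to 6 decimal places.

0.003574

The Beta prior is conjugate to a Binomial/Bernoulli likelihood; the update adds successes to α and failures to β.
Posterior: Beta(α+k, β+n−k) = Beta(9.0+30, 3.1+25) = Beta(39.0, 28.1).
Var = αβ/((α+β)²(α+β+1)) = 39.0·28.1/(67.1²·68.1) = 0.003574.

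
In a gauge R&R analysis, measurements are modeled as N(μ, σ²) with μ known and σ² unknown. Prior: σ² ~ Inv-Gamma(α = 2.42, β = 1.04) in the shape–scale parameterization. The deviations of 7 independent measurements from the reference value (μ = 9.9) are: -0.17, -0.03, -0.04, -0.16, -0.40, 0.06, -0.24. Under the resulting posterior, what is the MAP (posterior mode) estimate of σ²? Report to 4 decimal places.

0.1704

With known mean μ and an Inverse-Gamma(α, β) prior on σ², the Normal likelihood is conjugate: posterior is Inv-Gamma(α + n/2, β + Σ(xᵢ−μ)²/2).
Σ(xᵢ−μ)² = (-0.17)² + (-0.03)² + (-0.04)² + (-0.16)² + (-0.40)² + (0.06)² + (-0.24)² = 0.2782.
Posterior: Inv-Gamma(2.42 + 7/2, 1.04 + 0.2782/2) = Inv-Gamma(5.92, 1.17910).
Mode = β/(α+1) = 1.17910/6.92 = 0.1704.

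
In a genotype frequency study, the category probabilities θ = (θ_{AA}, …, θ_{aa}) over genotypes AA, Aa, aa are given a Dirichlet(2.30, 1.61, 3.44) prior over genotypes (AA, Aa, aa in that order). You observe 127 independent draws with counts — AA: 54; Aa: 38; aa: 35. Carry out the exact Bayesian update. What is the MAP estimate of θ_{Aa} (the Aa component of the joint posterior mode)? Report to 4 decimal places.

The Dirichlet prior is conjugate to the Multinomial likelihood: each posterior αⱼ = prior αⱼ + observed count nⱼ.
Posterior concentration: (56.30, 39.61, 38.44), total = 134.35.
Joint mode component: (α_{Aa}−1)/(Σα−K) = 38.61/131.35 = 0.2939.

0.2939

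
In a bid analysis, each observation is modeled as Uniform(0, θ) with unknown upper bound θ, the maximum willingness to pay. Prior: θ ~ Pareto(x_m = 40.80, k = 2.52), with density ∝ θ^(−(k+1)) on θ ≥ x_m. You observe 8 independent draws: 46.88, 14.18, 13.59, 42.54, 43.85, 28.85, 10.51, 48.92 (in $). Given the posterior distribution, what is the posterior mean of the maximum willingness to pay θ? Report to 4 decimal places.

54.0587

A Pareto(scale x_m, shape k) prior on the upper bound θ of Uniform(0, θ) is conjugate: posterior is Pareto(max(x_m, max xᵢ), k + n).
Sample maximum = 48.92; prior scale x_m = 40.80 → posterior scale = max = 48.92.
Posterior shape = 2.52 + 8 = 10.52.
E[θ|data] = k·x_m/(k−1) = 10.52·48.92/9.52 = 54.0587.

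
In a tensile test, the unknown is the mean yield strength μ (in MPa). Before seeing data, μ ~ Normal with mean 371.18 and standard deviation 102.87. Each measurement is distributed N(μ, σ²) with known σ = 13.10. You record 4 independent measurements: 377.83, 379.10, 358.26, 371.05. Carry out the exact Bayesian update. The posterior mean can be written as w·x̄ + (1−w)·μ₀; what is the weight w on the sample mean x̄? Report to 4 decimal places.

For Normal data with known variance σ², a Normal(μ₀, σ₀²) prior on μ is conjugate. Posterior precision = 1/σ₀² + n/σ²; posterior mean is the precision-weighted average of μ₀ and x̄.
σ₀² = 102.87² = 10582.2369, σ² = 13.10² = 171.61. Prior precision 1/σ₀² = 1/10582.2369; data precision n/σ² = 4/171.61.
w = (n/σ²)/(1/σ₀² + n/σ²) = n·σ₀²/(σ² + n·σ₀²) = 4·10582.2369/(171.61 + 4·10582.2369) = 42328.9476/42500.5576 = 0.9960.

0.9960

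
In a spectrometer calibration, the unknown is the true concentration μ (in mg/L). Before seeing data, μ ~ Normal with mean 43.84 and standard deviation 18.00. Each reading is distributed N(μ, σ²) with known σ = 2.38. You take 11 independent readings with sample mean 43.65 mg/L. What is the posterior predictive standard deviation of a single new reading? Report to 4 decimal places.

2.4857

For Normal data with known variance σ², a Normal(μ₀, σ₀²) prior on μ is conjugate. Posterior precision = 1/σ₀² + n/σ²; posterior mean is the precision-weighted average of μ₀ and x̄.
σ₀² = 18.00² = 324, σ² = 2.38² = 5.6644; σ² + n·σ₀² = 5.6644 + 11·324 = 3569.6644.
Posterior precision = 1/σ₀² + n/σ² = 1/324 + 11/5.6644 = (σ² + n·σ₀²)/(σ₀²σ²) = 3569.6644/(324·5.6644); posterior variance σₙ² = σ₀²σ²/(σ² + n·σ₀²) = 324·5.6644/3569.6644 = 0.514128.
Predictive variance for one new observation = σₙ² + σ² = 324·5.6644/3569.6644 + 5.6644 = σ²·(σ₀² + 3569.6644)/3569.6644 = 5.6644·3893.6644/3569.6644 = 6.178528; SD = √(5.6644·3893.6644/3569.6644) = 2.4857.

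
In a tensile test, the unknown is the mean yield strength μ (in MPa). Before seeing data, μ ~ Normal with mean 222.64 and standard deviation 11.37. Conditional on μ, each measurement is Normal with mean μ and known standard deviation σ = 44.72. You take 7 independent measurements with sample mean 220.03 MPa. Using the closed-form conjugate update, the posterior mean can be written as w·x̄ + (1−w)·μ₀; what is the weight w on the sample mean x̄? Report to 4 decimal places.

For Normal data with known variance σ², a Normal(μ₀, σ₀²) prior on μ is conjugate. Posterior precision = 1/σ₀² + n/σ²; posterior mean is the precision-weighted average of μ₀ and x̄.
σ₀² = 11.37² = 129.2769, σ² = 44.72² = 1999.8784. Prior precision 1/σ₀² = 1/129.2769; data precision n/σ² = 7/1999.8784.
w = (n/σ²)/(1/σ₀² + n/σ²) = n·σ₀²/(σ² + n·σ₀²) = 7·129.2769/(1999.8784 + 7·129.2769) = 904.9383/2904.8167 = 0.3115.

0.3115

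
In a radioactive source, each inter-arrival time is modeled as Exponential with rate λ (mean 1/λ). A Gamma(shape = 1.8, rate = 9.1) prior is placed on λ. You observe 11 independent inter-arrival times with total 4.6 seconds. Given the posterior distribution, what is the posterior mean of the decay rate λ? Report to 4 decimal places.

With a Gamma(shape α, rate β) prior on the exponential rate λ, the posterior after n observations with total T = Σxᵢ is Gamma(α+n, β+T).
Posterior: Gamma(1.8+11, 9.1+4.6) = Gamma(12.8, 13.7).
Posterior mean of λ = α/β = 12.8/13.7 = 0.9343.

0.9343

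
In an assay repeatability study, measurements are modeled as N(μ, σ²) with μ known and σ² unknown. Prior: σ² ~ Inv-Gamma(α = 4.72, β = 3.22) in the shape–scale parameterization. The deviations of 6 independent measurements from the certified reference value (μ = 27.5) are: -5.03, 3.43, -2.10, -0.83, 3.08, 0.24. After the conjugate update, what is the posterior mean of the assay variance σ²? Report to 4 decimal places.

With known mean μ and an Inverse-Gamma(α, β) prior on σ², the Normal likelihood is conjugate: posterior is Inv-Gamma(α + n/2, β + Σ(xᵢ−μ)²/2).
Σ(xᵢ−μ)² = (-5.03)² + (3.43)² + (-2.10)² + (-0.83)² + (3.08)² + (0.24)² = 51.7087.
Posterior: Inv-Gamma(4.72 + 6/2, 3.22 + 51.7087/2) = Inv-Gamma(7.72, 29.07435).
E[σ²|data] = β/(α−1) = 29.07435/6.72 = 4.3265.

4.3265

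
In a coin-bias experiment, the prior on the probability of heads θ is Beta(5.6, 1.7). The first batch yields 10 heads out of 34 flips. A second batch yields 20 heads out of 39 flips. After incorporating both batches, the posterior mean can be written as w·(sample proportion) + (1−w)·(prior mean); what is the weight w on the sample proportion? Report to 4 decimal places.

The Beta prior is conjugate to a Binomial/Bernoulli likelihood; the update adds successes to α and failures to β.
Total number of flips: n = 34 + 39 = 73.
Posterior mean = (α₀+k)/(α₀+β₀+n) = [n/(α₀+β₀+n)]·(k/n) + [(α₀+β₀)/(α₀+β₀+n)]·α₀/(α₀+β₀), so only n and the prior enter the weight.
The weight on the data is w = n/(α₀+β₀+n) = 73/(5.6+1.7+73) = 73/80.3 = 0.9091.

0.9091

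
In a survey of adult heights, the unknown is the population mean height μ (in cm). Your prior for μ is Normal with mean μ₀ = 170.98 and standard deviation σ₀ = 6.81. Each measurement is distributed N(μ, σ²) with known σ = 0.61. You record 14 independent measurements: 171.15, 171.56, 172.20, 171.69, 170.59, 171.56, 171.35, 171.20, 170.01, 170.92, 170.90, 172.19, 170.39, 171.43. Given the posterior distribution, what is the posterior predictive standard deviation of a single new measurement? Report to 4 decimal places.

For Normal data with known variance σ², a Normal(μ₀, σ₀²) prior on μ is conjugate. Posterior precision = 1/σ₀² + n/σ²; posterior mean is the precision-weighted average of μ₀ and x̄.
σ₀² = 6.81² = 46.3761, σ² = 0.61² = 0.3721; σ² + n·σ₀² = 0.3721 + 14·46.3761 = 649.6375.
Posterior precision = 1/σ₀² + n/σ² = 1/46.3761 + 14/0.3721 = (σ² + n·σ₀²)/(σ₀²σ²) = 649.6375/(46.3761·0.3721); posterior variance σₙ² = σ₀²σ²/(σ² + n·σ₀²) = 46.3761·0.3721/649.6375 = 0.026563.
Predictive variance for one new observation = σₙ² + σ² = 46.3761·0.3721/649.6375 + 0.3721 = σ²·(σ₀² + 649.6375)/649.6375 = 0.3721·696.0136/649.6375 = 0.398663; SD = √(0.3721·696.0136/649.6375) = 0.6314.

0.6314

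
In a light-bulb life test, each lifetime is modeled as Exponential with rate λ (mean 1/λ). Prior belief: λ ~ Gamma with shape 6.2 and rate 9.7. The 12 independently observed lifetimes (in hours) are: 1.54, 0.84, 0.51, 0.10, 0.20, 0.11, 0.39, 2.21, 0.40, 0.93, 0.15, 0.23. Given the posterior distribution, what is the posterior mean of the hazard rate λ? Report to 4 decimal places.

With a Gamma(shape α, rate β) prior on the exponential rate λ, the posterior after n observations with total T = Σxᵢ is Gamma(α+n, β+T).
Sum of observations T = 7.61 hours; n = 12.
Posterior: Gamma(6.2+12, 9.7+7.61) = Gamma(18.2, 17.31).
Posterior mean of λ = α/β = 18.2/17.31 = 1.0514.

1.0514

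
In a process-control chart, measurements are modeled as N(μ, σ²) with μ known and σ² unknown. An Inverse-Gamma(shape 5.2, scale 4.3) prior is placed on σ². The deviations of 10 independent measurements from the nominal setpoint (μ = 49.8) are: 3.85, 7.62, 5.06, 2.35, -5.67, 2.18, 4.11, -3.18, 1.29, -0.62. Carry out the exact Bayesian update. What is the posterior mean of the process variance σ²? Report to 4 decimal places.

With known mean μ and an Inverse-Gamma(α, β) prior on σ², the Normal likelihood is conjugate: posterior is Inv-Gamma(α + n/2, β + Σ(xᵢ−μ)²/2).
Σ(xᵢ−μ)² = (3.85)² + (7.62)² + (5.06)² + (2.35)² + (-5.67)² + (2.18)² + (4.11)² + (-3.18)² + (1.29)² + (-0.62)² = 169.9673.
Posterior: Inv-Gamma(5.2 + 10/2, 4.3 + 169.9673/2) = Inv-Gamma(10.20, 89.28365).
E[σ²|data] = β/(α−1) = 89.28365/9.20 = 9.7047.

9.7047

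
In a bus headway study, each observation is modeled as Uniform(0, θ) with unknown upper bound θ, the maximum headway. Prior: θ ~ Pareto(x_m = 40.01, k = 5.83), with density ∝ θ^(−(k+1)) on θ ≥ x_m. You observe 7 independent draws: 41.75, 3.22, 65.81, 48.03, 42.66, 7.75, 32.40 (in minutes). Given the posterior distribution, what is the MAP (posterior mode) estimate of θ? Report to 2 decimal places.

65.81

A Pareto(scale x_m, shape k) prior on the upper bound θ of Uniform(0, θ) is conjugate: posterior is Pareto(max(x_m, max xᵢ), k + n).
Sample maximum = 65.81; prior scale x_m = 40.01 → posterior scale = max = 65.81.
Posterior shape = 5.83 + 7 = 12.83.
The Pareto density is decreasing on [x_m, ∞), so the mode is x_m = 65.81.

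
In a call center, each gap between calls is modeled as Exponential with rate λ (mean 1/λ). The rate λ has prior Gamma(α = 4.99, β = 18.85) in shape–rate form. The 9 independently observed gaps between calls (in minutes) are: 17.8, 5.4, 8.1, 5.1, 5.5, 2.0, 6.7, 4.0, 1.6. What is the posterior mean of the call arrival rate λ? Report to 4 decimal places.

With a Gamma(shape α, rate β) prior on the exponential rate λ, the posterior after n observations with total T = Σxᵢ is Gamma(α+n, β+T).
Sum of observations T = 56.2 minutes; n = 9.
Posterior: Gamma(4.99+9, 18.85+56.2) = Gamma(13.99, 75.05).
Posterior mean of λ = α/β = 13.99/75.05 = 0.1864.

0.1864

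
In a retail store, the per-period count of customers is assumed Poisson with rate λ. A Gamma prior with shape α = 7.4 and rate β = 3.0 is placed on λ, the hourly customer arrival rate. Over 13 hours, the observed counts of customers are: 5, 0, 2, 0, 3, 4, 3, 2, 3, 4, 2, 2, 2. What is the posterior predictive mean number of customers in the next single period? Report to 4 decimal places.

With a Gamma(shape α, rate β) prior, the Poisson likelihood is conjugate: the posterior is Gamma(α + ΣXᵢ, β + n).
Sum of counts S = 32 over n = 13 hours.
Posterior: Gamma(α+S, β+n) = Gamma(7.4+32, 3.0+13) = Gamma(39.4, 16.0).
The predictive distribution for one future period is NegBinom with mean α/β = 2.4625.

2.4625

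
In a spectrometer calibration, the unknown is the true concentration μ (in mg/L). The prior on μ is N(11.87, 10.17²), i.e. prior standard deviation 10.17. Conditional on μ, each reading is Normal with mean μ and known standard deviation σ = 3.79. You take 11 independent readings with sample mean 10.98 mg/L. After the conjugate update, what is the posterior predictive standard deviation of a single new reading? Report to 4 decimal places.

3.9565

For Normal data with known variance σ², a Normal(μ₀, σ₀²) prior on μ is conjugate. Posterior precision = 1/σ₀² + n/σ²; posterior mean is the precision-weighted average of μ₀ and x̄.
σ₀² = 10.17² = 103.4289, σ² = 3.79² = 14.3641; σ² + n·σ₀² = 14.3641 + 11·103.4289 = 1152.082.
Posterior precision = 1/σ₀² + n/σ² = 1/103.4289 + 11/14.3641 = (σ² + n·σ₀²)/(σ₀²σ²) = 1152.082/(103.4289·14.3641); posterior variance σₙ² = σ₀²σ²/(σ² + n·σ₀²) = 103.4289·14.3641/1152.082 = 1.289546.
Predictive variance for one new observation = σₙ² + σ² = 103.4289·14.3641/1152.082 + 14.3641 = σ²·(σ₀² + 1152.082)/1152.082 = 14.3641·1255.5109/1152.082 = 15.653646; SD = √(14.3641·1255.5109/1152.082) = 3.9565.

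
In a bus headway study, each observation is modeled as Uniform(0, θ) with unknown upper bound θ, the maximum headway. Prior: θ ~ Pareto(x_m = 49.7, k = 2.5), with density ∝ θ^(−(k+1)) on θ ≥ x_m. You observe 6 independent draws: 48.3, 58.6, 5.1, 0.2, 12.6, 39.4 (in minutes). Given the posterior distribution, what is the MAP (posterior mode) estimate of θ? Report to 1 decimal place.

58.6

A Pareto(scale x_m, shape k) prior on the upper bound θ of Uniform(0, θ) is conjugate: posterior is Pareto(max(x_m, max xᵢ), k + n).
Sample maximum = 58.6; prior scale x_m = 49.7 → posterior scale = max = 58.6.
Posterior shape = 2.5 + 6 = 8.5.
The Pareto density is decreasing on [x_m, ∞), so the mode is x_m = 58.6.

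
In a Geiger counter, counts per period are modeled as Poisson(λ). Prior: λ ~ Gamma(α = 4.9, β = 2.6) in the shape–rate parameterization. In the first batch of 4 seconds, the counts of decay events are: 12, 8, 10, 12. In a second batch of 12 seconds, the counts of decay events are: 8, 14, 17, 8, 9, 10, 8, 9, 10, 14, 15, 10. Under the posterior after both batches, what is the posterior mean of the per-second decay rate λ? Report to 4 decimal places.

9.6183

With a Gamma(shape α, rate β) prior, the Poisson likelihood is conjugate: the posterior is Gamma(α + ΣXᵢ, β + n).
Batch 1: sum of counts S = 42 over n = 4 seconds.
After batch 1: Gamma(α+S, β+n) = Gamma(4.9+42, 2.6+4) = Gamma(46.9, 6.6).
Batch 2: sum of counts S = 132 over n = 12 seconds.
After batch 2: Gamma(α+S, β+n) = Gamma(46.9+132, 6.6+12) = Gamma(178.9, 18.6).
Posterior mean = α/β = 178.9/18.6 = 9.6183.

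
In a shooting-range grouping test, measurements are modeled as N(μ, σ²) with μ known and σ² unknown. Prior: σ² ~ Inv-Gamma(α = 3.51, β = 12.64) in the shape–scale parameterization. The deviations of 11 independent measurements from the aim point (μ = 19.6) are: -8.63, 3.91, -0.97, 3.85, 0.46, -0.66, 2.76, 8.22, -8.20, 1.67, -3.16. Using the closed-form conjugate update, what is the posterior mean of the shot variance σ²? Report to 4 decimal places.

With known mean μ and an Inverse-Gamma(α, β) prior on σ², the Normal likelihood is conjugate: posterior is Inv-Gamma(α + n/2, β + Σ(xᵢ−μ)²/2).
Σ(xᵢ−μ)² = (-8.63)² + (3.91)² + (-0.97)² + (3.85)² + (0.46)² + (-0.66)² + (2.76)² + (8.22)² + (-8.20)² + (1.67)² + (-3.16)² = 261.3761.
Posterior: Inv-Gamma(3.51 + 11/2, 12.64 + 261.3761/2) = Inv-Gamma(9.01, 143.32805).
E[σ²|data] = β/(α−1) = 143.32805/8.01 = 17.8936.

17.8936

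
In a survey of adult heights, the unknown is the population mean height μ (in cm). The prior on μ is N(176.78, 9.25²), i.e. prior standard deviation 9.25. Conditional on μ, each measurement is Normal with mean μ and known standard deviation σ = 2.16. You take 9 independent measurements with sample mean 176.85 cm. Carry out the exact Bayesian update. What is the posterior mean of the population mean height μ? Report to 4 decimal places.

176.8496

For Normal data with known variance σ², a Normal(μ₀, σ₀²) prior on μ is conjugate. Posterior precision = 1/σ₀² + n/σ²; posterior mean is the precision-weighted average of μ₀ and x̄.
n·x̄ = 9·176.85 = 1591.65.
σ₀² = 9.25² = 85.5625, σ² = 2.16² = 4.6656; σ² + n·σ₀² = 4.6656 + 9·85.5625 = 774.7281.
Posterior mean = (μ₀/σ₀² + n·x̄/σ²)/(1/σ₀² + n/σ²) = (σ²·μ₀ + σ₀²·n·x̄)/(σ² + n·σ₀²) = (4.6656·176.78 + 85.5625·1591.65)/774.7281 = 137010.337893/774.7281 = 176.8496.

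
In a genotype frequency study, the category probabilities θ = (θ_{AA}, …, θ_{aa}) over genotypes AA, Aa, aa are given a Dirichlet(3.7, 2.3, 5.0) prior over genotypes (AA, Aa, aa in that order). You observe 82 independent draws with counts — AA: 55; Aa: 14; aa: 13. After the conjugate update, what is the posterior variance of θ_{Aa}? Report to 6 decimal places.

0.001538

The Dirichlet prior is conjugate to the Multinomial likelihood: each posterior αⱼ = prior αⱼ + observed count nⱼ.
Posterior concentration: (58.7, 16.3, 18.0), total = 93.0.
Var[θ_j] = α_j(Σα−α_j)/((Σα)²(Σα+1)) = 16.3·76.7/(93.0²·94.0) = 0.001538.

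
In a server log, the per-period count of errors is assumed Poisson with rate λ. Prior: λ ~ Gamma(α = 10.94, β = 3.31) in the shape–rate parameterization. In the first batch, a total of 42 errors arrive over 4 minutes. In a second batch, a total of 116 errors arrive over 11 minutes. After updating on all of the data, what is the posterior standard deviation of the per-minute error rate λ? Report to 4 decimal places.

0.7099

With a Gamma(shape α, rate β) prior, the Poisson likelihood is conjugate: the posterior is Gamma(α + ΣXᵢ, β + n).
After batch 1: Gamma(α+S, β+n) = Gamma(10.94+42, 3.31+4) = Gamma(52.94, 7.31).
After batch 2: Gamma(α+S, β+n) = Gamma(52.94+116, 7.31+11) = Gamma(168.94, 18.31).
SD = √α/β = √168.94/18.31 = 0.7099.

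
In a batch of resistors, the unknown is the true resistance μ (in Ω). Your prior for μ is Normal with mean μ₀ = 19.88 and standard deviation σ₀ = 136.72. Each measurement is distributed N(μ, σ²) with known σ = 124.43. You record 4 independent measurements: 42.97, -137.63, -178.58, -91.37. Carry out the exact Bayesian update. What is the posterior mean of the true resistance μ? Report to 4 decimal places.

For Normal data with known variance σ², a Normal(μ₀, σ₀²) prior on μ is conjugate. Posterior precision = 1/σ₀² + n/σ²; posterior mean is the precision-weighted average of μ₀ and x̄.
Σxᵢ = 42.97 + (-137.63) + (-178.58) + (-91.37) = -364.61, so n·x̄ = -364.61.
σ₀² = 136.72² = 18692.3584, σ² = 124.43² = 15482.8249; σ² + n·σ₀² = 15482.8249 + 4·18692.3584 = 90252.2585.
Posterior mean = (μ₀/σ₀² + n·x̄/σ²)/(1/σ₀² + n/σ²) = (σ²·μ₀ + σ₀²·n·x̄)/(σ² + n·σ₀²) = (15482.8249·19.88 + 18692.3584·(-364.61))/90252.2585 = -6507622.237212/90252.2585 = -72.1048.

-72.1048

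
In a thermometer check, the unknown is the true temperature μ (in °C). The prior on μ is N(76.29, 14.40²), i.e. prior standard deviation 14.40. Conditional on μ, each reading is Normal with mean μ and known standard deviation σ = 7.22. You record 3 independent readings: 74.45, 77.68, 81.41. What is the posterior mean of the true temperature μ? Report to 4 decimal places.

77.7263

For Normal data with known variance σ², a Normal(μ₀, σ₀²) prior on μ is conjugate. Posterior precision = 1/σ₀² + n/σ²; posterior mean is the precision-weighted average of μ₀ and x̄.
Σxᵢ = 74.45 + 77.68 + 81.41 = 233.54, so n·x̄ = 233.54.
σ₀² = 14.40² = 207.36, σ² = 7.22² = 52.1284; σ² + n·σ₀² = 52.1284 + 3·207.36 = 674.2084.
Posterior mean = (μ₀/σ₀² + n·x̄/σ²)/(1/σ₀² + n/σ²) = (σ²·μ₀ + σ₀²·n·x̄)/(σ² + n·σ₀²) = (52.1284·76.29 + 207.36·233.54)/674.2084 = 52403.730036/674.2084 = 77.7263.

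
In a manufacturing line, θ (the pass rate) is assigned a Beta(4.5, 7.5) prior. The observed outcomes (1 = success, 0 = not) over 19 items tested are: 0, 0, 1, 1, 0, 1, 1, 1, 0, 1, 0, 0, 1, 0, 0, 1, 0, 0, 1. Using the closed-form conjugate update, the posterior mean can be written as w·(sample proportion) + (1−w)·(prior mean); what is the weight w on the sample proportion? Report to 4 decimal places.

0.6129

The Beta prior is conjugate to a Binomial/Bernoulli likelihood; the update adds successes to α and failures to β.
Posterior mean = (α₀+k)/(α₀+β₀+n) = [n/(α₀+β₀+n)]·(k/n) + [(α₀+β₀)/(α₀+β₀+n)]·α₀/(α₀+β₀), so only n and the prior enter the weight.
The weight on the data is w = n/(α₀+β₀+n) = 19/(4.5+7.5+19) = 19/31.0 = 0.6129.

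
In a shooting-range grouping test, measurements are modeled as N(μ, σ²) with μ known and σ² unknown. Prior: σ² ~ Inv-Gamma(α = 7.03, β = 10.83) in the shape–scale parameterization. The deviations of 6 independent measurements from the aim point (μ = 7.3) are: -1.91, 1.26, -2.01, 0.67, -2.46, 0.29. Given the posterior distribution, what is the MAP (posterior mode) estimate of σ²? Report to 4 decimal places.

With known mean μ and an Inverse-Gamma(α, β) prior on σ², the Normal likelihood is conjugate: posterior is Inv-Gamma(α + n/2, β + Σ(xᵢ−μ)²/2).
Σ(xᵢ−μ)² = (-1.91)² + (1.26)² + (-2.01)² + (0.67)² + (-2.46)² + (0.29)² = 15.8604.
Posterior: Inv-Gamma(7.03 + 6/2, 10.83 + 15.8604/2) = Inv-Gamma(10.03, 18.76020).
Mode = β/(α+1) = 18.76020/11.03 = 1.7008.

1.7008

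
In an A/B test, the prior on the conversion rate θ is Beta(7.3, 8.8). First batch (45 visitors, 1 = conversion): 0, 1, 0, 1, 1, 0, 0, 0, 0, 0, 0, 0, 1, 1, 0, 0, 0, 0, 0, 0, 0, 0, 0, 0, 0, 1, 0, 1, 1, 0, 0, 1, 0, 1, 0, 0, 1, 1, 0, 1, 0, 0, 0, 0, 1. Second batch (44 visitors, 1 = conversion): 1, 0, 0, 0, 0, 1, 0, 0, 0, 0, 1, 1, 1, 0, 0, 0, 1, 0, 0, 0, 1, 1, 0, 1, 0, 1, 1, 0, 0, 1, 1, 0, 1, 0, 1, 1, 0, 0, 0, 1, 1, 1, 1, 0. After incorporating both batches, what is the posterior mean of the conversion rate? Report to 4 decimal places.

0.3930

The Beta prior is conjugate to a Binomial/Bernoulli likelihood; the update adds successes to α and failures to β.
After batch 1: Beta(7.3+14, 8.8+31) = Beta(21.3, 39.8).
After batch 2: Beta(21.3+20, 39.8+24) = Beta(41.3, 63.8).
Posterior mean = α/(α+β) = 41.3/105.1 = 0.3930.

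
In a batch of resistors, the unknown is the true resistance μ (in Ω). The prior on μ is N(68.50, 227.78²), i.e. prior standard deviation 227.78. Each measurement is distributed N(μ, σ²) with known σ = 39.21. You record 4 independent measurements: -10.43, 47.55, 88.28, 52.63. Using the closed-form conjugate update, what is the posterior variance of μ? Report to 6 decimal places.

For Normal data with known variance σ², a Normal(μ₀, σ₀²) prior on μ is conjugate. Posterior precision = 1/σ₀² + n/σ²; posterior mean is the precision-weighted average of μ₀ and x̄.
σ₀² = 227.78² = 51883.7284, σ² = 39.21² = 1537.4241; σ² + n·σ₀² = 1537.4241 + 4·51883.7284 = 209072.3377.
Posterior precision = 1/σ₀² + n/σ² = 1/51883.7284 + 4/1537.4241 = (σ² + n·σ₀²)/(σ₀²σ²) = 209072.3377/(51883.7284·1537.4241); posterior variance σₙ² = σ₀²σ²/(σ² + n·σ₀²) = 51883.7284·1537.4241/209072.3377 = 381.529643.

381.529643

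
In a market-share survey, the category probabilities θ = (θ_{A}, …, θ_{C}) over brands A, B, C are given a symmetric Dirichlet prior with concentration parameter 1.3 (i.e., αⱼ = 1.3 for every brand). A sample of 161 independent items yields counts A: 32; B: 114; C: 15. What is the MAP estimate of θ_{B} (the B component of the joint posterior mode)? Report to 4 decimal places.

The Dirichlet prior is conjugate to the Multinomial likelihood: each posterior αⱼ = prior αⱼ + observed count nⱼ.
Posterior concentration: (33.3, 115.3, 16.3), total = 164.9.
Joint mode component: (α_{B}−1)/(Σα−K) = 114.3/161.9 = 0.7060.

0.7060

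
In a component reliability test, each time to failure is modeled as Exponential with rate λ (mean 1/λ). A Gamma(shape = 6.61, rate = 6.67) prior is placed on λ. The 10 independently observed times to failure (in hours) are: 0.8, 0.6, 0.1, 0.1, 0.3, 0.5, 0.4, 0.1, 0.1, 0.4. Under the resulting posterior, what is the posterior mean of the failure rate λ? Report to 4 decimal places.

1.6495

With a Gamma(shape α, rate β) prior on the exponential rate λ, the posterior after n observations with total T = Σxᵢ is Gamma(α+n, β+T).
Sum of observations T = 3.4 hours; n = 10.
Posterior: Gamma(6.61+10, 6.67+3.4) = Gamma(16.61, 10.07).
Posterior mean of λ = α/β = 16.61/10.07 = 1.6495.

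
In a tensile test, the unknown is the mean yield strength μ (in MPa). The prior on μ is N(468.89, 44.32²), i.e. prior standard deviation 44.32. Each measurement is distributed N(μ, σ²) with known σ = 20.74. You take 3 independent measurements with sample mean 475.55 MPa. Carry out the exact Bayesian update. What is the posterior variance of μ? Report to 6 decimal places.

133.628257

For Normal data with known variance σ², a Normal(μ₀, σ₀²) prior on μ is conjugate. Posterior precision = 1/σ₀² + n/σ²; posterior mean is the precision-weighted average of μ₀ and x̄.
σ₀² = 44.32² = 1964.2624, σ² = 20.74² = 430.1476; σ² + n·σ₀² = 430.1476 + 3·1964.2624 = 6322.9348.
Posterior precision = 1/σ₀² + n/σ² = 1/1964.2624 + 3/430.1476 = (σ² + n·σ₀²)/(σ₀²σ²) = 6322.9348/(1964.2624·430.1476); posterior variance σₙ² = σ₀²σ²/(σ² + n·σ₀²) = 1964.2624·430.1476/6322.9348 = 133.628257.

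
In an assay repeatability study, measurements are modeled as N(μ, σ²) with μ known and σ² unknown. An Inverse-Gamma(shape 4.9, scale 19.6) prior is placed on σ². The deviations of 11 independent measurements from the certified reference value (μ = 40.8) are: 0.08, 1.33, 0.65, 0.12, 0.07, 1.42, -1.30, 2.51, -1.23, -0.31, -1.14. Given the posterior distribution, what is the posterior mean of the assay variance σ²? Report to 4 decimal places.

2.8900

With known mean μ and an Inverse-Gamma(α, β) prior on σ², the Normal likelihood is conjugate: posterior is Inv-Gamma(α + n/2, β + Σ(xᵢ−μ)²/2).
Σ(xᵢ−μ)² = (0.08)² + (1.33)² + (0.65)² + (0.12)² + (0.07)² + (1.42)² + (-1.30)² + (2.51)² + (-1.23)² + (-0.31)² + (-1.14)² = 15.1322.
Posterior: Inv-Gamma(4.9 + 11/2, 19.6 + 15.1322/2) = Inv-Gamma(10.40, 27.16610).
E[σ²|data] = β/(α−1) = 27.16610/9.40 = 2.8900.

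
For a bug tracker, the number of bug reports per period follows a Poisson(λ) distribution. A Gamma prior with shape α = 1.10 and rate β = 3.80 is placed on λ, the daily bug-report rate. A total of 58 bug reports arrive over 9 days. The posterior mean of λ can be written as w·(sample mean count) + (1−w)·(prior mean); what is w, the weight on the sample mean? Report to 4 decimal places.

0.7031

With a Gamma(shape α, rate β) prior, the Poisson likelihood is conjugate: the posterior is Gamma(α + ΣXᵢ, β + n).
Posterior mean = (α₀+S)/(β₀+n) = [n/(β₀+n)]·(S/n) + [β₀/(β₀+n)]·(α₀/β₀), so only n and β₀ enter the weight.
Weight on data w = n/(β₀+n) = 9/(3.80+9) = 9/12.80 = 0.7031.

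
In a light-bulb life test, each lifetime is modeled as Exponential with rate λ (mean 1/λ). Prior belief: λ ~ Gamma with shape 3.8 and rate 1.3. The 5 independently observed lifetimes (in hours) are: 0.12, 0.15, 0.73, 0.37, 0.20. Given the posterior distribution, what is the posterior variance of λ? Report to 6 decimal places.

With a Gamma(shape α, rate β) prior on the exponential rate λ, the posterior after n observations with total T = Σxᵢ is Gamma(α+n, β+T).
Sum of observations T = 1.57 hours; n = 5.
Posterior: Gamma(3.8+5, 1.3+1.57) = Gamma(8.8, 2.87).
Var = α/β² = 1.068363.

1.068363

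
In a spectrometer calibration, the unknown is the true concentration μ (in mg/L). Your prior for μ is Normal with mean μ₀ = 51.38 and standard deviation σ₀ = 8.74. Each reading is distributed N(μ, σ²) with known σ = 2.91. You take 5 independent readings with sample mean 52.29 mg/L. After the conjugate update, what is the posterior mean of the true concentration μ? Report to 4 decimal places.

For Normal data with known variance σ², a Normal(μ₀, σ₀²) prior on μ is conjugate. Posterior precision = 1/σ₀² + n/σ²; posterior mean is the precision-weighted average of μ₀ and x̄.
n·x̄ = 5·52.29 = 261.45.
σ₀² = 8.74² = 76.3876, σ² = 2.91² = 8.4681; σ² + n·σ₀² = 8.4681 + 5·76.3876 = 390.4061.
Posterior mean = (μ₀/σ₀² + n·x̄/σ²)/(1/σ₀² + n/σ²) = (σ²·μ₀ + σ₀²·n·x̄)/(σ² + n·σ₀²) = (8.4681·51.38 + 76.3876·261.45)/390.4061 = 20406.628998/390.4061 = 52.2703.

52.2703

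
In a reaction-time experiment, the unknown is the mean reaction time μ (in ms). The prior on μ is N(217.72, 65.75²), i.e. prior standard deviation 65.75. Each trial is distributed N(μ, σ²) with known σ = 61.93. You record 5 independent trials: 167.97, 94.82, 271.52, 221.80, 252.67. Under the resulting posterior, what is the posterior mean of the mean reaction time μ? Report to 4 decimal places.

For Normal data with known variance σ², a Normal(μ₀, σ₀²) prior on μ is conjugate. Posterior precision = 1/σ₀² + n/σ²; posterior mean is the precision-weighted average of μ₀ and x̄.
Σxᵢ = 167.97 + 94.82 + 271.52 + 221.80 + 252.67 = 1008.78, so n·x̄ = 1008.78.
σ₀² = 65.75² = 4323.0625, σ² = 61.93² = 3835.3249; σ² + n·σ₀² = 3835.3249 + 5·4323.0625 = 25450.6374.
Posterior mean = (μ₀/σ₀² + n·x̄/σ²)/(1/σ₀² + n/σ²) = (σ²·μ₀ + σ₀²·n·x̄)/(σ² + n·σ₀²) = (3835.3249·217.72 + 4323.0625·1008.78)/25450.6374 = 5196045.925978/25450.6374 = 204.1617.

204.1617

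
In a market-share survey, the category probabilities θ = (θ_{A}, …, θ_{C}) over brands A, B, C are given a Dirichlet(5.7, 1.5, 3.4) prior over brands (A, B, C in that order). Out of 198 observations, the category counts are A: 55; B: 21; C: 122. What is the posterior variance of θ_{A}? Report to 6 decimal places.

The Dirichlet prior is conjugate to the Multinomial likelihood: each posterior αⱼ = prior αⱼ + observed count nⱼ.
Posterior concentration: (60.7, 22.5, 125.4), total = 208.6.
Var[θ_j] = α_j(Σα−α_j)/((Σα)²(Σα+1)) = 60.7·147.9/(208.6²·209.6) = 0.000984.

0.000984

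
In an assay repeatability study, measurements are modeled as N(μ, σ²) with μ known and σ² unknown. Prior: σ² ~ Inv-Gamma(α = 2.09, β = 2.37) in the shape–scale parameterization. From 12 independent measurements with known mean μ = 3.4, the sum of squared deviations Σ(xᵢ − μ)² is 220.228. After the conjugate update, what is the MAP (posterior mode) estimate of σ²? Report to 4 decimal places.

With known mean μ and an Inverse-Gamma(α, β) prior on σ², the Normal likelihood is conjugate: posterior is Inv-Gamma(α + n/2, β + Σ(xᵢ−μ)²/2).
Posterior: Inv-Gamma(2.09 + 12/2, 2.37 + 220.228/2) = Inv-Gamma(8.09, 112.4840).
Mode = β/(α+1) = 112.4840/9.09 = 12.3745.

12.3745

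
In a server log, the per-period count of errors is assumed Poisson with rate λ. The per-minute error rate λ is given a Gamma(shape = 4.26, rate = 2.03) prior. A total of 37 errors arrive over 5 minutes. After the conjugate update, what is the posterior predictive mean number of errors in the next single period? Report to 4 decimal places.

5.8691

With a Gamma(shape α, rate β) prior, the Poisson likelihood is conjugate: the posterior is Gamma(α + ΣXᵢ, β + n).
Posterior: Gamma(α+S, β+n) = Gamma(4.26+37, 2.03+5) = Gamma(41.26, 7.03).
The predictive distribution for one future period is NegBinom with mean α/β = 5.8691.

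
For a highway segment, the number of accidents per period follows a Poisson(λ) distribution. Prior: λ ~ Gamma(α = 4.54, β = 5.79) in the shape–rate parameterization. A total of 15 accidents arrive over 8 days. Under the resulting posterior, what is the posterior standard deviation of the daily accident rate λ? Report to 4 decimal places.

With a Gamma(shape α, rate β) prior, the Poisson likelihood is conjugate: the posterior is Gamma(α + ΣXᵢ, β + n).
Posterior: Gamma(α+S, β+n) = Gamma(4.54+15, 5.79+8) = Gamma(19.54, 13.79).
SD = √α/β = √19.54/13.79 = 0.3206.

0.3206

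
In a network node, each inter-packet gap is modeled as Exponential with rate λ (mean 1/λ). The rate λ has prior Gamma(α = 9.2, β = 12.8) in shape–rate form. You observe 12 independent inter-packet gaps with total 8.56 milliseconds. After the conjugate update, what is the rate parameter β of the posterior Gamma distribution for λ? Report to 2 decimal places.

21.36

With a Gamma(shape α, rate β) prior on the exponential rate λ, the posterior after n observations with total T = Σxᵢ is Gamma(α+n, β+T).
Posterior: Gamma(9.2+12, 12.8+8.56) = Gamma(21.2, 21.36).
Posterior β = 21.36.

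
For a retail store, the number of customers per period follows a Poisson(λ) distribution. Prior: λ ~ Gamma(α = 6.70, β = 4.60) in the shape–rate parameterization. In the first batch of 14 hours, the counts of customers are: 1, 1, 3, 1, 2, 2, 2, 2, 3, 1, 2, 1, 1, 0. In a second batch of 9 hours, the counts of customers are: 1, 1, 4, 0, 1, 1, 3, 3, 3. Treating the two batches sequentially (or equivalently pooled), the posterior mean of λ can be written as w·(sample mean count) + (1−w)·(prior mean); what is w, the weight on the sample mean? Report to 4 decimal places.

0.8333

With a Gamma(shape α, rate β) prior, the Poisson likelihood is conjugate: the posterior is Gamma(α + ΣXᵢ, β + n).
Total number of hours: n = 14 + 9 = 23.
Posterior mean = (α₀+S)/(β₀+n) = [n/(β₀+n)]·(S/n) + [β₀/(β₀+n)]·(α₀/β₀), so only n and β₀ enter the weight.
Weight on data w = n/(β₀+n) = 23/(4.60+23) = 23/27.60 = 0.8333.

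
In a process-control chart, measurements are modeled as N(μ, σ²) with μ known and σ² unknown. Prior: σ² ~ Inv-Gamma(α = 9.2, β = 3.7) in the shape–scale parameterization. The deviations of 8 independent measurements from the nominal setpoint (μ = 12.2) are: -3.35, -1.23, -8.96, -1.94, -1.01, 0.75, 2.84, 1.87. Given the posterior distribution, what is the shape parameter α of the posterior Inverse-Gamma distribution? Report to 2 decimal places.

With known mean μ and an Inverse-Gamma(α, β) prior on σ², the Normal likelihood is conjugate: posterior is Inv-Gamma(α + n/2, β + Σ(xᵢ−μ)²/2).
Σ(xᵢ−μ)² = (-3.35)² + (-1.23)² + (-8.96)² + (-1.94)² + (-1.01)² + (0.75)² + (2.84)² + (1.87)² = 109.9257.
Posterior: Inv-Gamma(9.2 + 8/2, 3.7 + 109.9257/2) = Inv-Gamma(13.20, 58.66285).
Posterior α = 13.20.

13.20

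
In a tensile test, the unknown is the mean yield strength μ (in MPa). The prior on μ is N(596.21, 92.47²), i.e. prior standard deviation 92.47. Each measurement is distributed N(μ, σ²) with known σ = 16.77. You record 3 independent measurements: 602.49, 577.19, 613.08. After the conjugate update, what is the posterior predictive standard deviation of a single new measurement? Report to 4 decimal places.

19.3381

For Normal data with known variance σ², a Normal(μ₀, σ₀²) prior on μ is conjugate. Posterior precision = 1/σ₀² + n/σ²; posterior mean is the precision-weighted average of μ₀ and x̄.
σ₀² = 92.47² = 8550.7009, σ² = 16.77² = 281.2329; σ² + n·σ₀² = 281.2329 + 3·8550.7009 = 25933.3356.
Posterior precision = 1/σ₀² + n/σ² = 1/8550.7009 + 3/281.2329 = (σ² + n·σ₀²)/(σ₀²σ²) = 25933.3356/(8550.7009·281.2329); posterior variance σₙ² = σ₀²σ²/(σ² + n·σ₀²) = 8550.7009·281.2329/25933.3356 = 92.727694.
Predictive variance for one new observation = σₙ² + σ² = 8550.7009·281.2329/25933.3356 + 281.2329 = σ²·(σ₀² + 25933.3356)/25933.3356 = 281.2329·34484.0365/25933.3356 = 373.960594; SD = √(281.2329·34484.0365/25933.3356) = 19.3381.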